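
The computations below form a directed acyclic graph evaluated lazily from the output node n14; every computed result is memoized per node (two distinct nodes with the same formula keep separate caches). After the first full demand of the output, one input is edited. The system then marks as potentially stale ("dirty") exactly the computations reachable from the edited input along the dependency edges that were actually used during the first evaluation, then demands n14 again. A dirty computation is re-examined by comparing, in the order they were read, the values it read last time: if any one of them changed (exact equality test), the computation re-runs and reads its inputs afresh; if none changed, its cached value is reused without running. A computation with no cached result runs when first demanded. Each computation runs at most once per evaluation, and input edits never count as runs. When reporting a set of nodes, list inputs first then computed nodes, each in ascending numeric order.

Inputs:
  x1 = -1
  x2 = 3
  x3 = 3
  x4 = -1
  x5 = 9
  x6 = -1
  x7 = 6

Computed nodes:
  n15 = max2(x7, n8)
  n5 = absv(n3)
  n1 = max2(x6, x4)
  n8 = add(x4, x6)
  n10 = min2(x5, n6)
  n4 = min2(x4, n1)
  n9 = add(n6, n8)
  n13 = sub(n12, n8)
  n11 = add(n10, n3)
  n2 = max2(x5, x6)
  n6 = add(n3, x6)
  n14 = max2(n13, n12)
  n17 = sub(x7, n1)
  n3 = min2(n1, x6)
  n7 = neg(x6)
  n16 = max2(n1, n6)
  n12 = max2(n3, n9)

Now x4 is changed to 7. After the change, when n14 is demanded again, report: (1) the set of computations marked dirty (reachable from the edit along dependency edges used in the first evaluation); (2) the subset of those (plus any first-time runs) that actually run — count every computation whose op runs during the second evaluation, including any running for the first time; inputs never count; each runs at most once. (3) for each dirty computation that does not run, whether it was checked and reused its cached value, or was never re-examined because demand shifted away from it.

The edit dirties: n1, n3, n6, n8, n9, n12, n13, n14.
7 computations run: n1, n3, n8, n9, n12, n13, n14.
Cache hits after checking: n6.
Note where the cutoff bites: n6 is checked, finds nothing changed, and keeps its cache.

First demand of the output computes:
  n1 = max2(-1, -1) = -1
  n3 = min2(-1, -1) = -1
  n6 = add(-1, -1) = -2
  n8 = add(-1, -1) = -2
  n9 = add(-2, -2) = -4
  n12 = max2(-1, -4) = -1
  n13 = sub(-1, -2) = 1
  n14 = max2(1, -1) = 1

After the edit, cleaning proceeds:
  n1: a read changed (x4 -1->7) — executes, giving 7.
  n3: a read changed (n1 -1->7) — executes, giving -1 — identical to its old value.
  n6: dirty, but its reads are unchanged (n3 unchanged, x6 unchanged); cached -2 stands.
  n8: a read changed (x4 -1->7) — executes, giving 6.
  n9: a read changed (n8 -2->6) — executes, giving 4.
  n12: a read changed (n9 -4->4) — executes, giving 4.
  n13: a read changed (n12 -1->4; n8 -2->6) — executes, giving -2.
  n14: a read changed (n13 1->-2; n12 -1->4) — executes, giving 4.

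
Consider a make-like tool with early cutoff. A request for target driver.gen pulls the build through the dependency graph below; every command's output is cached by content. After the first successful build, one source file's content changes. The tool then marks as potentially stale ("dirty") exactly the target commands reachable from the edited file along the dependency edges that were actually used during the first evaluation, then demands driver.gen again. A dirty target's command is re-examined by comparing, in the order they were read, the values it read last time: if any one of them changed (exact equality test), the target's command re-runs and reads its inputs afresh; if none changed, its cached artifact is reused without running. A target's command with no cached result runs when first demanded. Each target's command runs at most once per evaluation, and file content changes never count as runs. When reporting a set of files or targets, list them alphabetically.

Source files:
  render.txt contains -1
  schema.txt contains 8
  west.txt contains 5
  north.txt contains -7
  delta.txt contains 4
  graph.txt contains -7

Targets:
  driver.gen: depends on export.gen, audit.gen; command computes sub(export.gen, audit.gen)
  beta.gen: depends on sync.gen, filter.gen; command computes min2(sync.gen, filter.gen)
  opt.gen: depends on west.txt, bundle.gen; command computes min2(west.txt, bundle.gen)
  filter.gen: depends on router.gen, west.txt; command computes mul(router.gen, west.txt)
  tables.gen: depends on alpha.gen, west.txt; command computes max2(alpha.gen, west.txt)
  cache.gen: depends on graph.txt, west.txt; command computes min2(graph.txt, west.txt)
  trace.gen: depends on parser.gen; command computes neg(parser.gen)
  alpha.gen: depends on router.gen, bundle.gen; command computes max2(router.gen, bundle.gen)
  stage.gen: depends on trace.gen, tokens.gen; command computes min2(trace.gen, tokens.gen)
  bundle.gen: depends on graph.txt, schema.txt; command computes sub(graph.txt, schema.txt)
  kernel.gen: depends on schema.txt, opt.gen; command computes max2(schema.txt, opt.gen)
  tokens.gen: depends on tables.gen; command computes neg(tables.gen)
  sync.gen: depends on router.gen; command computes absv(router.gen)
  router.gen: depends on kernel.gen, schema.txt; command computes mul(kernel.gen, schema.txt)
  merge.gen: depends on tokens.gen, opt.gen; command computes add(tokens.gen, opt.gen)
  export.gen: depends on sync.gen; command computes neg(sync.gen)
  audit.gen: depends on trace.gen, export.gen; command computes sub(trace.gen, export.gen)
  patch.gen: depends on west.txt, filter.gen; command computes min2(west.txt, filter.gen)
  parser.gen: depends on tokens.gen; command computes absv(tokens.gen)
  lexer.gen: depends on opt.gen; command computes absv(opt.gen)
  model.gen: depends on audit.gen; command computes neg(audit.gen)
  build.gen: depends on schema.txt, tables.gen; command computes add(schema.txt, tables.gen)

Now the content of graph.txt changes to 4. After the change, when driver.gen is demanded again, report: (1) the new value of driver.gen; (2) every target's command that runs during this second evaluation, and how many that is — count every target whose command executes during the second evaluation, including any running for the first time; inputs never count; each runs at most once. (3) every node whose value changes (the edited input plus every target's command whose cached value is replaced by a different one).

Demanding driver.gen again yields -64.
4 target commands run: alpha.gen, bundle.gen, kernel.gen, opt.gen.
The nodes whose values change: bundle.gen, graph.txt, opt.gen.
Note where the cutoff bites: router.gen is checked, finds nothing changed, and keeps its cache.

First demand of the output computes:
  bundle.gen = sub(-7, 8) = -15
  opt.gen = min2(5, -15) = -15
  kernel.gen = max2(8, -15) = 8
  router.gen = mul(8, 8) = 64
  alpha.gen = max2(64, -15) = 64
  sync.gen = absv(64) = 64
  export.gen = neg(64) = -64
  tables.gen = max2(64, 5) = 64
  tokens.gen = neg(64) = -64
  parser.gen = absv(-64) = 64
  trace.gen = neg(64) = -64
  audit.gen = sub(-64, -64) = 0
  driver.gen = sub(-64, 0) = -64

After the edit, cleaning proceeds:
  bundle.gen: a read changed (graph.txt -7->4) — executes, giving -4.
  opt.gen: a read changed (bundle.gen -15->-4) — executes, giving -4.
  kernel.gen: a read changed (opt.gen -15->-4) — executes, giving 8 — identical to its old value.
  router.gen: dirty, but its reads are unchanged (kernel.gen unchanged, schema.txt unchanged); cached 64 stands.
  alpha.gen: a read changed (bundle.gen -15->-4) — executes, giving 64 — identical to its old value.
  sync.gen: dirty, but its reads are unchanged (router.gen unchanged); cached 64 stands.
  export.gen: dirty, but its reads are unchanged (sync.gen unchanged); cached -64 stands.
  tables.gen: dirty, but its reads are unchanged (alpha.gen unchanged, west.txt unchanged); cached 64 stands.
  tokens.gen: dirty, but its reads are unchanged (tables.gen unchanged); cached -64 stands.
  parser.gen: dirty, but its reads are unchanged (tokens.gen unchanged); cached 64 stands.
  trace.gen: dirty, but its reads are unchanged (parser.gen unchanged); cached -64 stands.
  audit.gen: dirty, but its reads are unchanged (trace.gen unchanged, export.gen unchanged); cached 0 stands.
  driver.gen: dirty, but its reads are unchanged (export.gen unchanged, audit.gen unchanged); cached -64 stands.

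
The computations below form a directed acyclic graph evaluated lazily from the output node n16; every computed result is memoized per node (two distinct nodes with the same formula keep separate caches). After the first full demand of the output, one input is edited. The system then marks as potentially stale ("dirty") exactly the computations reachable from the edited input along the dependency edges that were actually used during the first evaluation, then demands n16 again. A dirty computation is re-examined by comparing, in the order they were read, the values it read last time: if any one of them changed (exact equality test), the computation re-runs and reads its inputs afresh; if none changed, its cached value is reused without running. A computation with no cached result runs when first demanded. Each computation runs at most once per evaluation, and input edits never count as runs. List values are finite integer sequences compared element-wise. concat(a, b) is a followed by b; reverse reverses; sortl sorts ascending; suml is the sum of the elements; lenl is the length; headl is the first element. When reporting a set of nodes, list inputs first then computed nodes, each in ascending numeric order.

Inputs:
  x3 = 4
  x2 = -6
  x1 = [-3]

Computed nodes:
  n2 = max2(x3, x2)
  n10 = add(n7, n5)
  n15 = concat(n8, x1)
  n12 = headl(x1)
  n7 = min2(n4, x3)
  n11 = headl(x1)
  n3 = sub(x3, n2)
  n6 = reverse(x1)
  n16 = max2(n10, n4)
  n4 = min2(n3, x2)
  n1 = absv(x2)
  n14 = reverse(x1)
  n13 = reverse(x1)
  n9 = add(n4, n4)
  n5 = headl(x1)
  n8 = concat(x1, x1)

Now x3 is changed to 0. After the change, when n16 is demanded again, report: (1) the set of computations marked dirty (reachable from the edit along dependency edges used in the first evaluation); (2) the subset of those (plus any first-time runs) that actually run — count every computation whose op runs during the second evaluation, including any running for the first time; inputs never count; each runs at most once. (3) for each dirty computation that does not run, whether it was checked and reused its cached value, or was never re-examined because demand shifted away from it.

The edit dirties: n2, n3, n4, n7, n10, n16.
3 computations run: n2, n3, n7.
Cache hits after checking: n4, n10, n16.
Note where the cutoff bites: n4 is checked, finds nothing changed, and keeps its cache.

First demand of the output computes:
  n2 = max2(4, -6) = 4
  n3 = sub(4, 4) = 0
  n4 = min2(0, -6) = -6
  n5 = headl([-3]) = -3
  n7 = min2(-6, 4) = -6
  n10 = add(-6, -3) = -9
  n16 = max2(-9, -6) = -6

After the edit, cleaning proceeds:
  n2: a read changed (x3 4->0) — executes, giving 0.
  n3: a read changed (x3 4->0; n2 4->0) — executes, giving 0 — identical to its old value.
  n4: dirty, but its reads are unchanged (n3 unchanged, x2 unchanged); cached -6 stands.
  n7: a read changed (x3 4->0) — executes, giving -6 — identical to its old value.
  n10: dirty, but its reads are unchanged (n7 unchanged, n5 unchanged); cached -9 stands.
  n16: dirty, but its reads are unchanged (n10 unchanged, n4 unchanged); cached -6 stands.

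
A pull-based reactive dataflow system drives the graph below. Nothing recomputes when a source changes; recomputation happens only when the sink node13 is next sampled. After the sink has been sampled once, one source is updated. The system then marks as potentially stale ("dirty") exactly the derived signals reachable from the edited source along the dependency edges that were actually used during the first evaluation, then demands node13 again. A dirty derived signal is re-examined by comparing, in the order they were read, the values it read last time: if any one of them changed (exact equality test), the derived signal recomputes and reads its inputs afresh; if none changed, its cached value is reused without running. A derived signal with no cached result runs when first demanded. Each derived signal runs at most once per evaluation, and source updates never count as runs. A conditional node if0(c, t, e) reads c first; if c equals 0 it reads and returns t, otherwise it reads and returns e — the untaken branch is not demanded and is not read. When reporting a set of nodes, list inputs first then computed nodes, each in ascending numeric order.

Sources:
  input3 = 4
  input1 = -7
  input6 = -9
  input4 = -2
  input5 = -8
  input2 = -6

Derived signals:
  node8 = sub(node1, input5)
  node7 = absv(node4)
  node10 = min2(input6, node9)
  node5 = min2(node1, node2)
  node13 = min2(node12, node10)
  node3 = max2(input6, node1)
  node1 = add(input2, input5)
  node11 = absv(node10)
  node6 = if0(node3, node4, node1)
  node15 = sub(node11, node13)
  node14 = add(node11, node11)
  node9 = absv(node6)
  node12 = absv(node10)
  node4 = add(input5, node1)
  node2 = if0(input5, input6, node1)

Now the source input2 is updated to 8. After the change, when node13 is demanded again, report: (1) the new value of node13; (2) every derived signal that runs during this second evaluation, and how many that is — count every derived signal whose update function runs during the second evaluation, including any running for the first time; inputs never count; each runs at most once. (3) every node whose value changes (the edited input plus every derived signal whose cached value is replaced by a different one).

First evaluation (everything demanded from the output):
  node1 = add(-6, -8) = -14
  node3 = max2(-9, -14) = -9
  node6 = if0(node3=-9 -> else branch node1) = -14
  node9 = absv(-14) = 14
  node10 = min2(-9, 14) = -9
  node12 = absv(-9) = 9
  node13 = min2(9, -9) = -9

Propagation after the edit:
  node1: runs — input2 -6->8; result 0.
  node3: runs — node1 -14->0; result 0.
  node4: demanded for the first time — runs, produces -8.
  node6: runs — node3 -9->0; node1 -14->0; result -8.
  node9: runs — node6 -14->-8; result 8.
  node10: runs — node9 14->8; result -9 (same value as before).
  node12: checked — values it read are unchanged (node10 unchanged); reused cached 9 without running.
  node13: checked — values it read are unchanged (node12 unchanged, node10 unchanged); reused cached -9 without running.

Key observation: a condition flipped, so demand reaches new nodes — node4 runs for the first time.

New value of node13: -9.
Derived signals that run: node1, node3, node4, node6, node9, node10 — 6 in total.
Values that change: input2, node1, node3, node6, node9.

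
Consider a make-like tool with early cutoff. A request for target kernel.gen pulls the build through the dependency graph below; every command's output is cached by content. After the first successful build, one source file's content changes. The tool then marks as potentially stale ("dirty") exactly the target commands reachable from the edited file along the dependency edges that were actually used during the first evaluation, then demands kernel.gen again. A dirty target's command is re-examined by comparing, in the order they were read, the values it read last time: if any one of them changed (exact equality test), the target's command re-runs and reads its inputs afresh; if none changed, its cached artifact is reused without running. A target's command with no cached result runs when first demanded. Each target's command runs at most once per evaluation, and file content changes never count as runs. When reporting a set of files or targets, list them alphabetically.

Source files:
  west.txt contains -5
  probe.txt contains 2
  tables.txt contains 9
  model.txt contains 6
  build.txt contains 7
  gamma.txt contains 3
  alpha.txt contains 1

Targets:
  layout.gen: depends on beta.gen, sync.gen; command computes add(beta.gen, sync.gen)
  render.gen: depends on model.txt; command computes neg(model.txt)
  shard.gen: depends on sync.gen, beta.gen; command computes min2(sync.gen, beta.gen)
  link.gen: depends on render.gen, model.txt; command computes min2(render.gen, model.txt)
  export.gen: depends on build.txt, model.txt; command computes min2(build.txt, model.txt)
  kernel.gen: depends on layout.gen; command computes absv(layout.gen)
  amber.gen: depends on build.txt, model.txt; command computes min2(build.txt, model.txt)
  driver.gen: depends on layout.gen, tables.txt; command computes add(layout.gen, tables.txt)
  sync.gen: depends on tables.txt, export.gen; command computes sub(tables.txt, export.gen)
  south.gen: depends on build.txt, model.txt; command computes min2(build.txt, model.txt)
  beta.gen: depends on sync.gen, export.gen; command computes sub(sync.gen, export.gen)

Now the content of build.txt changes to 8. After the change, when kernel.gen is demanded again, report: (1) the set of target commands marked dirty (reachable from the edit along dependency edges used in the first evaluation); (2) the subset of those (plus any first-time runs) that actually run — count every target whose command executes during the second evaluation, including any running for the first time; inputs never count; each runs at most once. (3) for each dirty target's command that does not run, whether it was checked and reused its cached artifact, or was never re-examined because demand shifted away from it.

The edit dirties: beta.gen, export.gen, kernel.gen, layout.gen, sync.gen.
1 target commands run: export.gen.
Cache hits after checking: beta.gen, kernel.gen, layout.gen, sync.gen.
Note the absorption at export.gen: it re-runs yet its value is the same, leaving the output's value untouched.

First demand of the output computes:
  export.gen = min2(7, 6) = 6
  sync.gen = sub(9, 6) = 3
  beta.gen = sub(3, 6) = -3
  layout.gen = add(-3, 3) = 0
  kernel.gen = absv(0) = 0

After the edit, cleaning proceeds:
  export.gen: a read changed (build.txt 7->8) — executes, giving 6 — identical to its old value.
  sync.gen: dirty, but its reads are unchanged (tables.txt unchanged, export.gen unchanged); cached 3 stands.
  beta.gen: dirty, but its reads are unchanged (sync.gen unchanged, export.gen unchanged); cached -3 stands.
  layout.gen: dirty, but its reads are unchanged (beta.gen unchanged, sync.gen unchanged); cached 0 stands.
  kernel.gen: dirty, but its reads are unchanged (layout.gen unchanged); cached 0 stands.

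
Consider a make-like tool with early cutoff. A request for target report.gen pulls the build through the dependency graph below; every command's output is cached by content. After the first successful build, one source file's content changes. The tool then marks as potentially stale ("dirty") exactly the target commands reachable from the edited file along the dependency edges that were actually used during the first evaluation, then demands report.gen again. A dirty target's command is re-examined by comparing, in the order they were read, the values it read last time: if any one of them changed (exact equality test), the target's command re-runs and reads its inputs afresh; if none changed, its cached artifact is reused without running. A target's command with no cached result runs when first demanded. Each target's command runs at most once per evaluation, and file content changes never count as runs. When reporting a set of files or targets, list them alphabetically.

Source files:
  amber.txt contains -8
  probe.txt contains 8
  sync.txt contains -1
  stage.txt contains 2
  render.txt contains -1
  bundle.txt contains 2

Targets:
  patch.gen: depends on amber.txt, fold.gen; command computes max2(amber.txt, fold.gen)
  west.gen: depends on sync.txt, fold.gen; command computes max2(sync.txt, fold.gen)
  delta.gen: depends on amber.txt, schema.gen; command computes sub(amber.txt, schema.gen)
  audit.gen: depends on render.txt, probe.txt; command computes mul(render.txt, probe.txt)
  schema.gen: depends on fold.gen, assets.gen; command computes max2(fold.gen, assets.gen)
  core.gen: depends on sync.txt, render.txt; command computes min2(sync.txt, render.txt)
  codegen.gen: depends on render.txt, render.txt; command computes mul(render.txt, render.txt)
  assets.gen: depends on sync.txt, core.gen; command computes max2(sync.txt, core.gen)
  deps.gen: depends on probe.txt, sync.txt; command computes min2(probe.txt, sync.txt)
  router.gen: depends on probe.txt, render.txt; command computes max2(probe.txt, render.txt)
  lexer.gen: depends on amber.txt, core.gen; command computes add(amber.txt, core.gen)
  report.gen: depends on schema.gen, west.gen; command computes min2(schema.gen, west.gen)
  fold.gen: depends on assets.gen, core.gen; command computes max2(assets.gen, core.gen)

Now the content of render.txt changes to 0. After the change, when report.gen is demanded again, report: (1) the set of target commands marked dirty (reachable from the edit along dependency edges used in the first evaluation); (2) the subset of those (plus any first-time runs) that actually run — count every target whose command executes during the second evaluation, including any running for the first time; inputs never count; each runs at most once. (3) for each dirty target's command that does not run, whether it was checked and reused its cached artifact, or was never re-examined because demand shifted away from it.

First demand of the output computes:
  core.gen = min2(-1, -1) = -1
  assets.gen = max2(-1, -1) = -1
  fold.gen = max2(-1, -1) = -1
  schema.gen = max2(-1, -1) = -1
  west.gen = max2(-1, -1) = -1
  report.gen = min2(-1, -1) = -1

After the edit, cleaning proceeds:
  core.gen: a read changed (render.txt -1->0) — executes, giving -1 — identical to its old value.
  assets.gen: dirty, but its reads are unchanged (sync.txt unchanged, core.gen unchanged); cached -1 stands.
  fold.gen: dirty, but its reads are unchanged (assets.gen unchanged, core.gen unchanged); cached -1 stands.
  schema.gen: dirty, but its reads are unchanged (fold.gen unchanged, assets.gen unchanged); cached -1 stands.
  west.gen: dirty, but its reads are unchanged (sync.txt unchanged, fold.gen unchanged); cached -1 stands.
  report.gen: dirty, but its reads are unchanged (schema.gen unchanged, west.gen unchanged); cached -1 stands.

Note the absorption at core.gen: it re-runs yet its value is the same, leaving the output's value untouched.

The edit dirties: assets.gen, core.gen, fold.gen, report.gen, schema.gen, west.gen.
1 target commands run: core.gen.
Cache hits after checking: assets.gen, fold.gen, report.gen, schema.gen, west.gen.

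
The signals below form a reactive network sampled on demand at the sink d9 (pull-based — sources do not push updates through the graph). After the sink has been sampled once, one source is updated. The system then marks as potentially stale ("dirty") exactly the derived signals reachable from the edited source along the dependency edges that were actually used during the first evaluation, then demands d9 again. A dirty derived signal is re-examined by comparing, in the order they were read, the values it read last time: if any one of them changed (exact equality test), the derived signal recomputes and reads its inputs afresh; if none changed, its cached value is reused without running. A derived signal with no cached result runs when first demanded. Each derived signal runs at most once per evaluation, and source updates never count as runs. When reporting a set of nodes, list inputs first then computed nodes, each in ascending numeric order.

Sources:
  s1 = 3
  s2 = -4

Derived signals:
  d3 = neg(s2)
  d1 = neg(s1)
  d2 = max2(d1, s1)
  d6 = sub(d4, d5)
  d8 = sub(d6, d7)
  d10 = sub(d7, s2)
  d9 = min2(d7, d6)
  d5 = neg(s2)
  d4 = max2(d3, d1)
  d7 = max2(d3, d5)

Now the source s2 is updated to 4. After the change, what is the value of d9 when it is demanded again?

Initial pass — values computed on the first demand:
  d1 = neg(3) = -3
  d3 = neg(-4) = 4
  d4 = max2(4, -3) = 4
  d5 = neg(-4) = 4
  d6 = sub(4, 4) = 0
  d7 = max2(4, 4) = 4
  d9 = min2(4, 0) = 0

Second demand — change propagation:
  d3: re-runs because s2 -4->4; new result -4.
  d4: re-runs because d3 4->-4; new result -3.
  d5: re-runs because s2 -4->4; new result -4.
  d6: re-runs because d4 4->-3; d5 4->-4; new result 1.
  d7: re-runs because d3 4->-4; d5 4->-4; new result -4.
  d9: re-runs because d7 4->-4; d6 0->1; new result -4.

d9 now evaluates to -4.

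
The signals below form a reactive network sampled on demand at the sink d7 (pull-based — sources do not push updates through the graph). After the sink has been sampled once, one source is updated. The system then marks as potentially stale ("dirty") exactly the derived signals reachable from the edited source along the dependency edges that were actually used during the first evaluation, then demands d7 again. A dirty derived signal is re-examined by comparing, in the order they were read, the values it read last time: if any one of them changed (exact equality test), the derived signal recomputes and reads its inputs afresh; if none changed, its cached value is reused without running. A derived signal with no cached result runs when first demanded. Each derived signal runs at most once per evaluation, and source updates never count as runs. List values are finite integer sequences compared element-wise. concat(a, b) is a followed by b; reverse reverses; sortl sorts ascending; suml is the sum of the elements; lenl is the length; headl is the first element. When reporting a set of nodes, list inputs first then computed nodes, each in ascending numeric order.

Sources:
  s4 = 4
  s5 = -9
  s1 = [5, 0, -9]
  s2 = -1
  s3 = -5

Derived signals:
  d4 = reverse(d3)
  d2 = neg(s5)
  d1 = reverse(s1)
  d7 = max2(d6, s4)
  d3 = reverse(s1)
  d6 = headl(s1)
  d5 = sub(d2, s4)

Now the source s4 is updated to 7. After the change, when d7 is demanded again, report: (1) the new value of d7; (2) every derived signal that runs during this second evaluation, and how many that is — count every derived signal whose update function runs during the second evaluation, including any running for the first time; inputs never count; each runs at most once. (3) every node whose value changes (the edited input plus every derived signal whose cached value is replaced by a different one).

d7 now evaluates to 7.
Run set: d7 (1 run).
Changed values: s4, d7.

Initial pass — values computed on the first demand:
  d6 = headl([5, 0, -9]) = 5
  d7 = max2(5, 4) = 5

Second demand — change propagation:
  d7: re-runs because s4 4->7; new result 7.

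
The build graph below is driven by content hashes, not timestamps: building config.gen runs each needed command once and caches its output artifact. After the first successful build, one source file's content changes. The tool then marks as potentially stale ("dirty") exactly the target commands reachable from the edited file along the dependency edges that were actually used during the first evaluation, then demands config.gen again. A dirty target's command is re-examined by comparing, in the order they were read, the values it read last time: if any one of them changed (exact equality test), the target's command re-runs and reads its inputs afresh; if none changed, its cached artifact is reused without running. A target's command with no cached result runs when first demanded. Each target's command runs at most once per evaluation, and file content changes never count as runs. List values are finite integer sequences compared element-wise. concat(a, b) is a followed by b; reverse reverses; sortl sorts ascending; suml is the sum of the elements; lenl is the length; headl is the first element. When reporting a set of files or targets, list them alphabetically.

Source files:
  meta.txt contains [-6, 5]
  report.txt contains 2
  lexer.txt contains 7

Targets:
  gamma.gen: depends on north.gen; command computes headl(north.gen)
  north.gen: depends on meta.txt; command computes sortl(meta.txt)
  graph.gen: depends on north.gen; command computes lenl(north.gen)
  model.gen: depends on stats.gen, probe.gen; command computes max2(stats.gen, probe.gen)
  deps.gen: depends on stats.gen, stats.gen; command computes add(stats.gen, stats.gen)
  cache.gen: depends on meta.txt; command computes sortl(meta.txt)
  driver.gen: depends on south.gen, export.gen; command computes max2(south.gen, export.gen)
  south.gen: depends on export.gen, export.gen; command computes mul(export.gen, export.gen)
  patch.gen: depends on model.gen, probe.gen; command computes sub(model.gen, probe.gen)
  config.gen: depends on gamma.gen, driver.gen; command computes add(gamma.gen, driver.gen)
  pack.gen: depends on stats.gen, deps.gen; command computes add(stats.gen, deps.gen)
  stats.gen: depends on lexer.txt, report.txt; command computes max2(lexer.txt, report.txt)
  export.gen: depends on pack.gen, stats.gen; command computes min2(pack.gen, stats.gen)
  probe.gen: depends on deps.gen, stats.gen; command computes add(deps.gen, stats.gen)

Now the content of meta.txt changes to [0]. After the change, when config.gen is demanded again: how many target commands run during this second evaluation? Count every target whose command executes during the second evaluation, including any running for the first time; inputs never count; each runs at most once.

Run set: config.gen, gamma.gen, north.gen (3 run).

Initial pass — values computed on the first demand:
  north.gen = sortl([-6, 5]) = [-6, 5]
  gamma.gen = headl([-6, 5]) = -6
  stats.gen = max2(7, 2) = 7
  deps.gen = add(7, 7) = 14
  pack.gen = add(7, 14) = 21
  export.gen = min2(21, 7) = 7
  south.gen = mul(7, 7) = 49
  driver.gen = max2(49, 7) = 49
  config.gen = add(-6, 49) = 43

Second demand — change propagation:
  north.gen: re-runs because meta.txt [-6, 5]->[0]; new result [0].
  gamma.gen: re-runs because north.gen [-6, 5]->[0]; new result 0.
  config.gen: re-runs because gamma.gen -6->0; new result 49.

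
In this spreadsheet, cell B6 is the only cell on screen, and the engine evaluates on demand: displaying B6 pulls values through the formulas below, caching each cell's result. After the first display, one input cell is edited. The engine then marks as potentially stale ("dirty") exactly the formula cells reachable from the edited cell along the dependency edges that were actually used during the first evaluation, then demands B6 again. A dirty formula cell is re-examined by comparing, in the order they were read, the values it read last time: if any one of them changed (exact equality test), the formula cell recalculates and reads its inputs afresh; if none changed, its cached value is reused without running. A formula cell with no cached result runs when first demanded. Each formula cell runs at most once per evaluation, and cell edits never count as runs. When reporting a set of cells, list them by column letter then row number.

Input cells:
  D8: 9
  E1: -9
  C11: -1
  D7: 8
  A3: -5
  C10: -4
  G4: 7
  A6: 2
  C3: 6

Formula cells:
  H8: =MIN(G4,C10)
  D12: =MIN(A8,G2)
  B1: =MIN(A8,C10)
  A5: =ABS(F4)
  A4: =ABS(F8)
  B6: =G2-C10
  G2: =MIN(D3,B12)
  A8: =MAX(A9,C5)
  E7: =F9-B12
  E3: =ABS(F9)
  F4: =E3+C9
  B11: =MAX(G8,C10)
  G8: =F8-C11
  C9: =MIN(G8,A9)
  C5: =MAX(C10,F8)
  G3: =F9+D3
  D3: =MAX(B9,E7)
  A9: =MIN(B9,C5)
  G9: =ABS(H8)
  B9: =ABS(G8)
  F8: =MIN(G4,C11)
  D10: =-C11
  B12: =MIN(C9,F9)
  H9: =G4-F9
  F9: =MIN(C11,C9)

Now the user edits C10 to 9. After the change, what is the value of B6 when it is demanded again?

B6 now evaluates to -10.
The important point: at E7 every value read last time is unchanged, so the dirty flag clears without a run.

Initial pass — values computed on the first demand:
  F8 = MIN(7, -1) = -1
  C5 = MAX(-4, -1) = -1
  G8 = -1 - -1 = 0
  B9 = ABS(0) = 0
  A9 = MIN(0, -1) = -1
  C9 = MIN(0, -1) = -1
  F9 = MIN(-1, -1) = -1
  B12 = MIN(-1, -1) = -1
  E7 = -1 - -1 = 0
  D3 = MAX(0, 0) = 0
  G2 = MIN(0, -1) = -1
  B6 = -1 - -4 = 3

Second demand — change propagation:
  C5: re-runs because C10 -4->9; new result 9.
  A9: re-runs because C5 -1->9; new result 0.
  C9: re-runs because A9 -1->0; new result 0.
  F9: re-runs because C9 -1->0; new result -1 (unchanged).
  B12: re-runs because C9 -1->0; new result -1 (unchanged).
  E7: re-examined; everything it read last time is the same (F9 unchanged, B12 unchanged) — cache 0 kept, no run.
  D3: re-examined; everything it read last time is the same (B9 unchanged, E7 unchanged) — cache 0 kept, no run.
  G2: re-examined; everything it read last time is the same (D3 unchanged, B12 unchanged) — cache -1 kept, no run.
  B6: re-runs because C10 -4->9; new result -10.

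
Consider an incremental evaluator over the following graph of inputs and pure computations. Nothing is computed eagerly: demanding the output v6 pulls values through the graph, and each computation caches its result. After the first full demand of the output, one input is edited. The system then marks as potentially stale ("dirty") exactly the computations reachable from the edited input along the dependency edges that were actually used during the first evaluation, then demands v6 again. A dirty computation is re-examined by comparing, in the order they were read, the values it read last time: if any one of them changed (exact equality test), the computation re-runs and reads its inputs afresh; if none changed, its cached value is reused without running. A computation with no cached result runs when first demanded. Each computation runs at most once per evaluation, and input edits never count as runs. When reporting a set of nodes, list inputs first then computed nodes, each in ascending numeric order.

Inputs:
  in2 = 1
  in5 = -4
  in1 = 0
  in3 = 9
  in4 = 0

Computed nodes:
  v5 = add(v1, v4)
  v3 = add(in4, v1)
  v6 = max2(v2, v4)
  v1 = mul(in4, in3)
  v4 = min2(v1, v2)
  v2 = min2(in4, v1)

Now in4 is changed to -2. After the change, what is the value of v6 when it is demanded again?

v6 now evaluates to -18.

Initial pass — values computed on the first demand:
  v1 = mul(0, 9) = 0
  v2 = min2(0, 0) = 0
  v4 = min2(0, 0) = 0
  v6 = max2(0, 0) = 0

Second demand — change propagation:
  v1: re-runs because in4 0->-2; new result -18.
  v2: re-runs because in4 0->-2; v1 0->-18; new result -18.
  v4: re-runs because v1 0->-18; v2 0->-18; new result -18.
  v6: re-runs because v2 0->-18; v4 0->-18; new result -18.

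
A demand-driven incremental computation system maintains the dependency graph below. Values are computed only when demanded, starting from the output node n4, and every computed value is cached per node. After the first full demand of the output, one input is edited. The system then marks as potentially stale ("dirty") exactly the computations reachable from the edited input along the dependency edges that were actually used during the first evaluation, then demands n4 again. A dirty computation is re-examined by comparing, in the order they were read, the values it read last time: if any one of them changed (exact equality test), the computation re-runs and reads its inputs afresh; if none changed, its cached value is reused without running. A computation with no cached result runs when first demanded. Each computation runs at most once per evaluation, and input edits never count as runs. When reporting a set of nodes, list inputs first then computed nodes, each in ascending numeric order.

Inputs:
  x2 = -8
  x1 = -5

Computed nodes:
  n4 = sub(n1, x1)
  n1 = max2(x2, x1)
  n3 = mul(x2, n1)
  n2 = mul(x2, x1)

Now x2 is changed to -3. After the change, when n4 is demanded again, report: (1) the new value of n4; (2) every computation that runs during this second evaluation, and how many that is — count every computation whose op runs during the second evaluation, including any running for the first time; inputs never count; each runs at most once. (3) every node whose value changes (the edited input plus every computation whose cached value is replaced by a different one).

First evaluation (everything demanded from the output):
  n1 = max2(-8, -5) = -5
  n4 = sub(-5, -5) = 0

Propagation after the edit:
  n1: runs — x2 -8->-3; result -3.
  n4: runs — n1 -5->-3; result 2.

New value of n4: 2.
Computations that run: n1, n4 — 2 in total.
Values that change: x2, n1, n4.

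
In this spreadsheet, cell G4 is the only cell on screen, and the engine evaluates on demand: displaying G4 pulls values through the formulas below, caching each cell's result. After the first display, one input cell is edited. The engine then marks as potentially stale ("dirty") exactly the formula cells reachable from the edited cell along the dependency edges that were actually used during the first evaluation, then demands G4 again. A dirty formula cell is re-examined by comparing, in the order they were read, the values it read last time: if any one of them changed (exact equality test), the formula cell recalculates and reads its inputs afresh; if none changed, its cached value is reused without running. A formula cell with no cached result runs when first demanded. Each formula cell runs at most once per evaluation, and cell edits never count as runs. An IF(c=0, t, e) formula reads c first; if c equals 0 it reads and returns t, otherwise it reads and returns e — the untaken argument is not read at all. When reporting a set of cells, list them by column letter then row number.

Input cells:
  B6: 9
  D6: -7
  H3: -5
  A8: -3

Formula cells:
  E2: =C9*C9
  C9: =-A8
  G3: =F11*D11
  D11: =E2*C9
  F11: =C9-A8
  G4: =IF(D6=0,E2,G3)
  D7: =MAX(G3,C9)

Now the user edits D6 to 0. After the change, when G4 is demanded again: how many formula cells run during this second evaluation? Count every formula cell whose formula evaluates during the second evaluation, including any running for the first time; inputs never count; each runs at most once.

Initial pass — values computed on the first demand:
  C9 = -(-3) = 3
  E2 = 3 * 3 = 9
  D11 = 9 * 3 = 27
  F11 = 3 - -3 = 6
  G3 = 6 * 27 = 162
  G4 = IF(D6=0: D6=-7 -> else branch G3) = 162

Second demand — change propagation:
  G4: re-runs because D6 -7->0; new result 9.

Run set: G4 (1 run).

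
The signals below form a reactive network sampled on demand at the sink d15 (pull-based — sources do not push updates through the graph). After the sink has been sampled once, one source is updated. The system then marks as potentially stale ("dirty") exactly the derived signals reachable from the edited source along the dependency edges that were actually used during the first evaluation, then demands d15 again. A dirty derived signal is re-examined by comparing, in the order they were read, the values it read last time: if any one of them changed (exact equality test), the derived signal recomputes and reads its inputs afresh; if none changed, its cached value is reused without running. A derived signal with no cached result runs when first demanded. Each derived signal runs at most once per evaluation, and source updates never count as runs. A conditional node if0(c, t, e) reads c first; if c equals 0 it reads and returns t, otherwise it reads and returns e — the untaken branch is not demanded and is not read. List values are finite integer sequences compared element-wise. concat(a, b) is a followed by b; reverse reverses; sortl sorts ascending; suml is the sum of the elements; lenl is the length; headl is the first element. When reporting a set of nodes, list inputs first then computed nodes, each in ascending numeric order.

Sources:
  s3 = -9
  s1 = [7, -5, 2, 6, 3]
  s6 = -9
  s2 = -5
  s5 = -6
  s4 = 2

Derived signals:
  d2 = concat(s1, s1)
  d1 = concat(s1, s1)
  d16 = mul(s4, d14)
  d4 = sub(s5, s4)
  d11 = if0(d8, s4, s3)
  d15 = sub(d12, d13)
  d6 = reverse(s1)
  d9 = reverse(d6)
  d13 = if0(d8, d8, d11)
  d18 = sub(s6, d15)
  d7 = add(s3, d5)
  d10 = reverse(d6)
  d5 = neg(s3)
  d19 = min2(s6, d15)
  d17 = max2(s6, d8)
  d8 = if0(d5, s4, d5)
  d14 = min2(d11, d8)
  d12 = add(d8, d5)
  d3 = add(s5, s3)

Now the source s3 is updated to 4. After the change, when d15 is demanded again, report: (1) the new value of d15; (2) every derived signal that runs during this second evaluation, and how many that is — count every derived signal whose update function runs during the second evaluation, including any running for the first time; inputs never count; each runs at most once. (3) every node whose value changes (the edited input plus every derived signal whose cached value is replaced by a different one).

Initial pass — values computed on the first demand:
  d5 = neg(-9) = 9
  d8 = if0(d5=9 -> else branch d5) = 9
  d11 = if0(d8=9 -> else branch s3) = -9
  d12 = add(9, 9) = 18
  d13 = if0(d8=9 -> else branch d11) = -9
  d15 = sub(18, -9) = 27

Second demand — change propagation:
  d5: re-runs because s3 -9->4; new result -4.
  d8: re-runs because d5 9->-4; d5 9->-4; new result -4.
  d11: re-runs because d8 9->-4; s3 -9->4; new result 4.
  d12: re-runs because d8 9->-4; d5 9->-4; new result -8.
  d13: re-runs because d8 9->-4; d11 -9->4; new result 4.
  d15: re-runs because d12 18->-8; d13 -9->4; new result -12.

d15 now evaluates to -12.
Run set: d5, d8, d11, d12, d13, d15 (6 run).
Changed values: s3, d5, d8, d11, d12, d13, d15.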